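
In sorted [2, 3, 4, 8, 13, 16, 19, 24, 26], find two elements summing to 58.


Two pointers: lo=0, hi=8
No pair sums to 58


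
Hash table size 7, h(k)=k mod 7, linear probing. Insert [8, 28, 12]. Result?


Insertions: 8->slot 1; 28->slot 0; 12->slot 5
Table: [28, 8, None, None, None, 12, None]


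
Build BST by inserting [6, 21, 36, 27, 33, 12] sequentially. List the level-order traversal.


Root = 6; build tree by BST insertion.
Level-Order traversal: [6, 21, 12, 36, 27, 33]


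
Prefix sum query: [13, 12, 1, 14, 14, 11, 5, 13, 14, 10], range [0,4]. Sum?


Prefix sums: [0, 13, 25, 26, 40, 54, 65, 70, 83, 97, 107]
Sum[0..4] = prefix[5] - prefix[0] = 54 - 0 = 54


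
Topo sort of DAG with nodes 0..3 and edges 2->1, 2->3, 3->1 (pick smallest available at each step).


Kahn's algorithm, process smallest node first
Order: [0, 2, 3, 1]


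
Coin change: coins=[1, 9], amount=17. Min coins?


dp[0]=0; dp[i]=1+min(dp[i-c] for c in coins)
...dp[12]=4, dp[13]=5, dp[14]=6, dp[15]=7, dp[16]=8, dp[17]=9
Minimum coins for 17 = 9


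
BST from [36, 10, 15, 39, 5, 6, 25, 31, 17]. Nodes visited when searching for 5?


BST root = 36
Search for 5: compare at each node
Path: [36, 10, 5]


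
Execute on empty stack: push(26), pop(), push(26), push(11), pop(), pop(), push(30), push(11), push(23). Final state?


push(26) -> [26]
pop() returns 26 -> []
push(26) -> [26]
push(11) -> [26, 11]
pop() returns 11 -> [26]
pop() returns 26 -> []
push(30) -> [30]
push(11) -> [30, 11]
push(23) -> [30, 11, 23]
Final stack (bottom to top): [30, 11, 23]


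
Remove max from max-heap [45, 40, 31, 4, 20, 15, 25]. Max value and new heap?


Max = 45
Replace root with last, heapify down
Resulting heap: [40, 25, 31, 4, 20, 15]


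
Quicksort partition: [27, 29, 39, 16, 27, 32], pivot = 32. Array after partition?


Elements <= 32 go left of pivot.
Result: [27, 29, 16, 27, 32, 39], pivot at index 4


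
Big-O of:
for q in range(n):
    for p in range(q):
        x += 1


Per nesting level: O(n) * O(n) [triangular over q] = O(n^2)
Complexity: O(n^2)


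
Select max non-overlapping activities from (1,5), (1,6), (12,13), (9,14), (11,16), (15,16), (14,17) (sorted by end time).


Greedy: pick earliest-ending, then skip overlaps.
Selected (3 activities): [(1, 5), (12, 13), (15, 16)]


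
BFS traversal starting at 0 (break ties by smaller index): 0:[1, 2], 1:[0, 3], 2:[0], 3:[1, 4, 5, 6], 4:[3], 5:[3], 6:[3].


BFS queue: start with [0]
Visit order: [0, 1, 2, 3, 4, 5, 6]


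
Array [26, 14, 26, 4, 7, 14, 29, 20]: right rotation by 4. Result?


Right rotate by 4: [7, 14, 29, 20, 26, 14, 26, 4]


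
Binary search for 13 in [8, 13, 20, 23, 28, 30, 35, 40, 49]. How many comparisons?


Search for 13:
[0,8] mid=4 arr[4]=28
[0,3] mid=1 arr[1]=13
Total: 2 comparisons


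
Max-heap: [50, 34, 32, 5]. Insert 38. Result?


Append 38: [50, 34, 32, 5, 38]
Bubble up: swap idx 4(38) with idx 1(34)
Result: [50, 38, 32, 5, 34]


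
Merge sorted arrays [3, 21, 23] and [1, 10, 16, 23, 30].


Compare heads, take smaller each step.
Merged: [1, 3, 10, 16, 21, 23, 23, 30]


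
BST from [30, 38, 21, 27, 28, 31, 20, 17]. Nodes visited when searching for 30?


BST root = 30
Search for 30: compare at each node
Path: [30]


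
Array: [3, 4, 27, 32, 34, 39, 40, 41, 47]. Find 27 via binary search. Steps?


Search for 27:
[0,8] mid=4 arr[4]=34
[0,3] mid=1 arr[1]=4
[2,3] mid=2 arr[2]=27
Total: 3 comparisons


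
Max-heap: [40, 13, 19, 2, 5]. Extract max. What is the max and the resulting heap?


Max = 40
Replace root with last, heapify down
Resulting heap: [19, 13, 5, 2]


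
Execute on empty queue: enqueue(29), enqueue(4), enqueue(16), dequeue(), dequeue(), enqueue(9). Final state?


enqueue(29) -> [29]
enqueue(4) -> [29, 4]
enqueue(16) -> [29, 4, 16]
dequeue() returns 29 -> [4, 16]
dequeue() returns 4 -> [16]
enqueue(9) -> [16, 9]
Final queue (front to back): [16, 9]


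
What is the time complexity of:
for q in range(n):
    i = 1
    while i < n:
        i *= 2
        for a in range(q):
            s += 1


Per nesting level: O(n) * O(log n) * O(n) [triangular over q] = O(n^2 log n)
Complexity: O(n^2 log n)


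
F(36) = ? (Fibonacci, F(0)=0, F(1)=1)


F(n)=F(n-1)+F(n-2)
...F(34)=5702887, F(35)=9227465, F(36)=14930352


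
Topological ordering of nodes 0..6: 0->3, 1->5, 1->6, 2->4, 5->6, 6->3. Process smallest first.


Kahn's algorithm, process smallest node first
Order: [0, 1, 2, 4, 5, 6, 3]


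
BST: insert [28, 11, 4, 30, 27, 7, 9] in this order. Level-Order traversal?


Root = 28; build tree by BST insertion.
Level-Order traversal: [28, 11, 30, 4, 27, 7, 9]


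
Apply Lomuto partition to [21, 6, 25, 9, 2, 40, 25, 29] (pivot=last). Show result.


Elements <= 29 go left of pivot.
Result: [21, 6, 25, 9, 2, 25, 29, 40], pivot at index 6


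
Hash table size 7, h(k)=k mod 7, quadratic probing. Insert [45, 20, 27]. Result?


Insertions: 45->slot 3; 20->slot 6; 27->slot 0
Table: [27, None, None, 45, None, None, 20]


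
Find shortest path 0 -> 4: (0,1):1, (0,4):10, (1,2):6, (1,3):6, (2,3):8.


Dijkstra from 0:
Distances: {0: 0, 1: 1, 2: 7, 3: 7, 4: 10}
Shortest distance to 4 = 10, path = [0, 4]


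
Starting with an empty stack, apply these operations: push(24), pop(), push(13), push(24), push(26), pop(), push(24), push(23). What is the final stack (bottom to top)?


push(24) -> [24]
pop() returns 24 -> []
push(13) -> [13]
push(24) -> [13, 24]
push(26) -> [13, 24, 26]
pop() returns 26 -> [13, 24]
push(24) -> [13, 24, 24]
push(23) -> [13, 24, 24, 23]
Final stack (bottom to top): [13, 24, 24, 23]


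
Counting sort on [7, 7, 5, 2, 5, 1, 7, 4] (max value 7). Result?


Count array: [0, 1, 1, 0, 1, 2, 0, 3]
Reconstruct: [1, 2, 4, 5, 5, 7, 7, 7]


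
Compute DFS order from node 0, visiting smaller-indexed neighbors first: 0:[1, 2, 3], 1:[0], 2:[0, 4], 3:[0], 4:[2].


DFS stack-based: start with [0]
Visit order: [0, 1, 2, 4, 3]


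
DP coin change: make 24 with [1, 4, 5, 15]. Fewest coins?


dp[0]=0; dp[i]=1+min(dp[i-c] for c in coins)
...dp[19]=2, dp[20]=2, dp[21]=3, dp[22]=4, dp[23]=3, dp[24]=3
Minimum coins for 24 = 3


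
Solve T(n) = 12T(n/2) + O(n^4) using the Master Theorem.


a=12, b=2, c=4. log_2(12)=3.585 < c=4. Case 3: O(n^c) = O(n^4)
Complexity: O(n^4)


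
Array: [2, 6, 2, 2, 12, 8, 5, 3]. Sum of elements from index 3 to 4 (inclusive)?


Prefix sums: [0, 2, 8, 10, 12, 24, 32, 37, 40]
Sum[3..4] = prefix[5] - prefix[3] = 24 - 10 = 14


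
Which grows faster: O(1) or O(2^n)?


constant grows slower than exponential
O(1) is asymptotically smaller; O(2^n) grows faster


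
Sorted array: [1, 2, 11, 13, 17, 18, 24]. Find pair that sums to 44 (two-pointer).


Two pointers: lo=0, hi=6
No pair sums to 44


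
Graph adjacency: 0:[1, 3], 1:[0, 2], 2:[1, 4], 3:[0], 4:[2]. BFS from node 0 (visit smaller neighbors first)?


BFS queue: start with [0]
Visit order: [0, 1, 3, 2, 4]


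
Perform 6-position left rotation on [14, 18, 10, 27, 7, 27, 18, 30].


Left rotate by 6: [18, 30, 14, 18, 10, 27, 7, 27]


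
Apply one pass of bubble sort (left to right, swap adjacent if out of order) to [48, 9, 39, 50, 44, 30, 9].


After one pass: [9, 39, 48, 44, 30, 9, 50]


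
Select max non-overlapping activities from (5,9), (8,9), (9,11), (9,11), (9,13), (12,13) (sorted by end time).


Greedy: pick earliest-ending, then skip overlaps.
Selected (3 activities): [(5, 9), (9, 11), (12, 13)]


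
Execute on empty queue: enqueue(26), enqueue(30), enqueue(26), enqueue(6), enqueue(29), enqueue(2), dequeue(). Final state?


enqueue(26) -> [26]
enqueue(30) -> [26, 30]
enqueue(26) -> [26, 30, 26]
enqueue(6) -> [26, 30, 26, 6]
enqueue(29) -> [26, 30, 26, 6, 29]
enqueue(2) -> [26, 30, 26, 6, 29, 2]
dequeue() returns 26 -> [30, 26, 6, 29, 2]
Final queue (front to back): [30, 26, 6, 29, 2]


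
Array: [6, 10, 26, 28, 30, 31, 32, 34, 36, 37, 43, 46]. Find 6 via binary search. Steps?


Search for 6:
[0,11] mid=5 arr[5]=31
[0,4] mid=2 arr[2]=26
[0,1] mid=0 arr[0]=6
Total: 3 comparisons


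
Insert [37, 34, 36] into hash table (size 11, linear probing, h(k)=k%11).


Insertions: 37->slot 4; 34->slot 1; 36->slot 3
Table: [None, 34, None, 36, 37, None, None, None, None, None, None]


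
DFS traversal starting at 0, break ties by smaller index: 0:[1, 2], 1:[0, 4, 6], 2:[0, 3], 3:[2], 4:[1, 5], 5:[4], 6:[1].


DFS stack-based: start with [0]
Visit order: [0, 1, 4, 5, 6, 2, 3]


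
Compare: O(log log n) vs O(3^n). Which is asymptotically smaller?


double-logarithmic grows slower than exponential (base 3)
O(log log n) is asymptotically smaller; O(3^n) grows faster


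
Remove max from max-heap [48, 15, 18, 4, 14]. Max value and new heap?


Max = 48
Replace root with last, heapify down
Resulting heap: [18, 15, 14, 4]


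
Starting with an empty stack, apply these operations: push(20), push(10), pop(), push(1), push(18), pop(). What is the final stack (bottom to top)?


push(20) -> [20]
push(10) -> [20, 10]
pop() returns 10 -> [20]
push(1) -> [20, 1]
push(18) -> [20, 1, 18]
pop() returns 18 -> [20, 1]
Final stack (bottom to top): [20, 1]


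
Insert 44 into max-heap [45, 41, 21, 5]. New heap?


Append 44: [45, 41, 21, 5, 44]
Bubble up: swap idx 4(44) with idx 1(41)
Result: [45, 44, 21, 5, 41]


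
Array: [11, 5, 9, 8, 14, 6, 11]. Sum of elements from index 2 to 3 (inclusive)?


Prefix sums: [0, 11, 16, 25, 33, 47, 53, 64]
Sum[2..3] = prefix[4] - prefix[2] = 33 - 16 = 17


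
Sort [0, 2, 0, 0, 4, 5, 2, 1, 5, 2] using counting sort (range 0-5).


Count array: [3, 1, 3, 0, 1, 2]
Reconstruct: [0, 0, 0, 1, 2, 2, 2, 4, 5, 5]


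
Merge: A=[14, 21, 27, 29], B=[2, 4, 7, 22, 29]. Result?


Compare heads, take smaller each step.
Merged: [2, 4, 7, 14, 21, 22, 27, 29, 29]


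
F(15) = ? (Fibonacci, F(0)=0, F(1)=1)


F(n)=F(n-1)+F(n-2)
...F(13)=233, F(14)=377, F(15)=610


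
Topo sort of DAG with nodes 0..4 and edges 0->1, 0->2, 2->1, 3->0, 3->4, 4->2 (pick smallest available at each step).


Kahn's algorithm, process smallest node first
Order: [3, 0, 4, 2, 1]


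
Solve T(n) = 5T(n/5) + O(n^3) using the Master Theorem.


a=5, b=5, c=3. log_5(5)=1 < c=3. Case 3: O(n^c) = O(n^3)
Complexity: O(n^3)


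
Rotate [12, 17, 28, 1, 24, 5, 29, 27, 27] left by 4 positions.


Left rotate by 4: [24, 5, 29, 27, 27, 12, 17, 28, 1]


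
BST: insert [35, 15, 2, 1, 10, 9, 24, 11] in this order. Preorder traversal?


Root = 35; build tree by BST insertion.
Preorder traversal: [35, 15, 2, 1, 10, 9, 11, 24]


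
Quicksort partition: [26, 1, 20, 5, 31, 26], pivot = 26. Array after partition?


Elements <= 26 go left of pivot.
Result: [26, 1, 20, 5, 26, 31], pivot at index 4


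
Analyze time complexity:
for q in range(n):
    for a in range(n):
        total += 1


Per nesting level: O(n) * O(n) = O(n^2)
Complexity: O(n^2)


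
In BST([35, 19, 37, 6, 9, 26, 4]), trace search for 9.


BST root = 35
Search for 9: compare at each node
Path: [35, 19, 6, 9]


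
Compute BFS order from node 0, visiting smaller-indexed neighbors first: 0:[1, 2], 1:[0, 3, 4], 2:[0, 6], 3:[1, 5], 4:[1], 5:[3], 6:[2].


BFS queue: start with [0]
Visit order: [0, 1, 2, 3, 4, 6, 5]


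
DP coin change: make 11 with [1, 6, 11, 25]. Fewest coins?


dp[0]=0; dp[i]=1+min(dp[i-c] for c in coins)
...dp[6]=1, dp[7]=2, dp[8]=3, dp[9]=4, dp[10]=5, dp[11]=1
Minimum coins for 11 = 1


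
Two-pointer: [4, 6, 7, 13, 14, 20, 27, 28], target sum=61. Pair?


Two pointers: lo=0, hi=7
No pair sums to 61


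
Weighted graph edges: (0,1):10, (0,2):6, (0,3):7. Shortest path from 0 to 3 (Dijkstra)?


Dijkstra from 0:
Distances: {0: 0, 1: 10, 2: 6, 3: 7}
Shortest distance to 3 = 7, path = [0, 3]


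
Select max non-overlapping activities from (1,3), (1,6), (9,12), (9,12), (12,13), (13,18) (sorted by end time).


Greedy: pick earliest-ending, then skip overlaps.
Selected (4 activities): [(1, 3), (9, 12), (12, 13), (13, 18)]


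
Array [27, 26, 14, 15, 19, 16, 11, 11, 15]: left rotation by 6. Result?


Left rotate by 6: [11, 11, 15, 27, 26, 14, 15, 19, 16]


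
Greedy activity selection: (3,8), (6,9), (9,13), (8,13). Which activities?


Greedy: pick earliest-ending, then skip overlaps.
Selected (2 activities): [(3, 8), (9, 13)]


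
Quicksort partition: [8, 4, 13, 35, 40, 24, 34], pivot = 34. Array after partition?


Elements <= 34 go left of pivot.
Result: [8, 4, 13, 24, 34, 35, 40], pivot at index 4


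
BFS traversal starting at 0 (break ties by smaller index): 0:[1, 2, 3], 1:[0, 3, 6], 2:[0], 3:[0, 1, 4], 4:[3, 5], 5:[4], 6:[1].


BFS queue: start with [0]
Visit order: [0, 1, 2, 3, 6, 4, 5]


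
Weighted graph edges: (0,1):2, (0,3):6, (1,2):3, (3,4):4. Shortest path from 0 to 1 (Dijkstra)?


Dijkstra from 0:
Distances: {0: 0, 1: 2, 2: 5, 3: 6, 4: 10}
Shortest distance to 1 = 2, path = [0, 1]


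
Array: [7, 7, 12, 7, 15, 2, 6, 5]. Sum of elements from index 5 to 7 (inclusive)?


Prefix sums: [0, 7, 14, 26, 33, 48, 50, 56, 61]
Sum[5..7] = prefix[8] - prefix[5] = 61 - 48 = 13


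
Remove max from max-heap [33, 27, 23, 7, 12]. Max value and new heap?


Max = 33
Replace root with last, heapify down
Resulting heap: [27, 12, 23, 7]


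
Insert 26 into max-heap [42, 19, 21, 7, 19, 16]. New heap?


Append 26: [42, 19, 21, 7, 19, 16, 26]
Bubble up: swap idx 6(26) with idx 2(21)
Result: [42, 19, 26, 7, 19, 16, 21]


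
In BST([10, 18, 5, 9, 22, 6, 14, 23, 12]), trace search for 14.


BST root = 10
Search for 14: compare at each node
Path: [10, 18, 14]


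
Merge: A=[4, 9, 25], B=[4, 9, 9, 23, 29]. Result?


Compare heads, take smaller each step.
Merged: [4, 4, 9, 9, 9, 23, 25, 29]


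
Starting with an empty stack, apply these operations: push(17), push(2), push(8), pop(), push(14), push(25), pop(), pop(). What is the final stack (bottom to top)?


push(17) -> [17]
push(2) -> [17, 2]
push(8) -> [17, 2, 8]
pop() returns 8 -> [17, 2]
push(14) -> [17, 2, 14]
push(25) -> [17, 2, 14, 25]
pop() returns 25 -> [17, 2, 14]
pop() returns 14 -> [17, 2]
Final stack (bottom to top): [17, 2]


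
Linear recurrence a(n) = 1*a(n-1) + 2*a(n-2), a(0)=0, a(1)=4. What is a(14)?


Build bottom-up:
...a(12)=5460, a(13)=10924, a(14)=1*10924+2*5460=21844


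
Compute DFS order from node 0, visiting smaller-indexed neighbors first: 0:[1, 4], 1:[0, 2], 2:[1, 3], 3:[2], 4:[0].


DFS stack-based: start with [0]
Visit order: [0, 1, 2, 3, 4]


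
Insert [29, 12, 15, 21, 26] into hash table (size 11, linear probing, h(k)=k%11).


Insertions: 29->slot 7; 12->slot 1; 15->slot 4; 21->slot 10; 26->slot 5
Table: [None, 12, None, None, 15, 26, None, 29, None, None, 21]


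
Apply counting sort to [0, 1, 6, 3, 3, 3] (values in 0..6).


Count array: [1, 1, 0, 3, 0, 0, 1]
Reconstruct: [0, 1, 3, 3, 3, 6]


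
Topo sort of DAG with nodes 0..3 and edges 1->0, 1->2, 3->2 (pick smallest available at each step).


Kahn's algorithm, process smallest node first
Order: [1, 0, 3, 2]


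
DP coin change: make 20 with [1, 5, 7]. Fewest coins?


dp[0]=0; dp[i]=1+min(dp[i-c] for c in coins)
...dp[15]=3, dp[16]=4, dp[17]=3, dp[18]=4, dp[19]=3, dp[20]=4
Minimum coins for 20 = 4


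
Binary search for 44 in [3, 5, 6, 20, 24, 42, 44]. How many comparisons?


Search for 44:
[0,6] mid=3 arr[3]=20
[4,6] mid=5 arr[5]=42
[6,6] mid=6 arr[6]=44
Total: 3 comparisons


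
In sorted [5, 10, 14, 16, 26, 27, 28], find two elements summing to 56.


Two pointers: lo=0, hi=6
No pair sums to 56


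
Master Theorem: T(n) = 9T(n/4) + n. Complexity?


a=9, b=4, c=1. log_4(9)=1.585 > c=1. Case 1: O(n^log_b(a)) = O(n^1.585)
Complexity: O(n^1.585)


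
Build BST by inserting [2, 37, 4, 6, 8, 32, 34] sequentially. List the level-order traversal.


Root = 2; build tree by BST insertion.
Level-Order traversal: [2, 37, 4, 6, 8, 32, 34]


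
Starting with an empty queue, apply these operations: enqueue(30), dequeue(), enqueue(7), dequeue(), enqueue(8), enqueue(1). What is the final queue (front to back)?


enqueue(30) -> [30]
dequeue() returns 30 -> []
enqueue(7) -> [7]
dequeue() returns 7 -> []
enqueue(8) -> [8]
enqueue(1) -> [8, 1]
Final queue (front to back): [8, 1]


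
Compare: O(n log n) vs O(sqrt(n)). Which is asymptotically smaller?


sublinear grows slower than linearithmic
O(sqrt(n)) is asymptotically smaller; O(n log n) grows faster


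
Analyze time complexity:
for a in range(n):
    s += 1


Per nesting level: O(n) = O(n)
Complexity: O(n)


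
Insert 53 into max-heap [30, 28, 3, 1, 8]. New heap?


Append 53: [30, 28, 3, 1, 8, 53]
Bubble up: swap idx 5(53) with idx 2(3); swap idx 2(53) with idx 0(30)
Result: [53, 28, 30, 1, 8, 3]


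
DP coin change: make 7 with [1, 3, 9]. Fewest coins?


dp[0]=0; dp[i]=1+min(dp[i-c] for c in coins)
...dp[2]=2, dp[3]=1, dp[4]=2, dp[5]=3, dp[6]=2, dp[7]=3
Minimum coins for 7 = 3


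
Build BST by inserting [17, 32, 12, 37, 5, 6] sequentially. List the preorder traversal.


Root = 17; build tree by BST insertion.
Preorder traversal: [17, 12, 5, 6, 32, 37]


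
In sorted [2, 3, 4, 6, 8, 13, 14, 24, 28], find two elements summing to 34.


Two pointers: lo=0, hi=8
Found pair: (6, 28) summing to 34


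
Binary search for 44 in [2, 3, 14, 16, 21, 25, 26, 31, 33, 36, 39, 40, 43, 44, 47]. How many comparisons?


Search for 44:
[0,14] mid=7 arr[7]=31
[8,14] mid=11 arr[11]=40
[12,14] mid=13 arr[13]=44
Total: 3 comparisons


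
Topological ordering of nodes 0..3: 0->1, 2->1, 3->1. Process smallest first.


Kahn's algorithm, process smallest node first
Order: [0, 2, 3, 1]


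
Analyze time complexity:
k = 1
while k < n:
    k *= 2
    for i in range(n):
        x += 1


Per nesting level: O(log n) * O(n) = O(n log n)
Complexity: O(n log n)


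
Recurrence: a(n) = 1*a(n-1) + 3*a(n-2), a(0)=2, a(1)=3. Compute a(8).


Build bottom-up:
...a(6)=234, a(7)=531, a(8)=1*531+3*234=1233


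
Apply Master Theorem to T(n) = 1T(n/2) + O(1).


a=1, b=2, c=0. log_2(1)=0 = c=0. Case 2: O(n^c log n) = O(log n)
Complexity: O(log n)


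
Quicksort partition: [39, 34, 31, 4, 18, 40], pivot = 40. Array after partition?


Elements <= 40 go left of pivot.
Result: [39, 34, 31, 4, 18, 40], pivot at index 5


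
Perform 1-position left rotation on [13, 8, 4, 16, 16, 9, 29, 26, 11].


Left rotate by 1: [8, 4, 16, 16, 9, 29, 26, 11, 13]


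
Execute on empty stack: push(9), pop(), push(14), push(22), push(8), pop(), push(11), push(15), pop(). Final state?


push(9) -> [9]
pop() returns 9 -> []
push(14) -> [14]
push(22) -> [14, 22]
push(8) -> [14, 22, 8]
pop() returns 8 -> [14, 22]
push(11) -> [14, 22, 11]
push(15) -> [14, 22, 11, 15]
pop() returns 15 -> [14, 22, 11]
Final stack (bottom to top): [14, 22, 11]


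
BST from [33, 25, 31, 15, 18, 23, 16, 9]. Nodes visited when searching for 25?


BST root = 33
Search for 25: compare at each node
Path: [33, 25]


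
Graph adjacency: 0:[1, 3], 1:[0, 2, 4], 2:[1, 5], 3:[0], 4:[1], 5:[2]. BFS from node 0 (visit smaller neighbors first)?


BFS queue: start with [0]
Visit order: [0, 1, 3, 2, 4, 5]


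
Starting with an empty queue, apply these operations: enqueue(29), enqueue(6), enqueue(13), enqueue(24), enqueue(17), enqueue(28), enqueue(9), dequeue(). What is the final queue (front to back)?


enqueue(29) -> [29]
enqueue(6) -> [29, 6]
enqueue(13) -> [29, 6, 13]
enqueue(24) -> [29, 6, 13, 24]
enqueue(17) -> [29, 6, 13, 24, 17]
enqueue(28) -> [29, 6, 13, 24, 17, 28]
enqueue(9) -> [29, 6, 13, 24, 17, 28, 9]
dequeue() returns 29 -> [6, 13, 24, 17, 28, 9]
Final queue (front to back): [6, 13, 24, 17, 28, 9]


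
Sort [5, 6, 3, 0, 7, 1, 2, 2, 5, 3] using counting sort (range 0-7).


Count array: [1, 1, 2, 2, 0, 2, 1, 1]
Reconstruct: [0, 1, 2, 2, 3, 3, 5, 5, 6, 7]


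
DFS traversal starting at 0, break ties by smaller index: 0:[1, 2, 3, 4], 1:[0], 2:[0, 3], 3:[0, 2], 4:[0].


DFS stack-based: start with [0]
Visit order: [0, 1, 2, 3, 4]


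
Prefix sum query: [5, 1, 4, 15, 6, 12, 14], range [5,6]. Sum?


Prefix sums: [0, 5, 6, 10, 25, 31, 43, 57]
Sum[5..6] = prefix[7] - prefix[5] = 57 - 31 = 26


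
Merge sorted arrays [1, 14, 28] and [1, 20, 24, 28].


Compare heads, take smaller each step.
Merged: [1, 1, 14, 20, 24, 28, 28]


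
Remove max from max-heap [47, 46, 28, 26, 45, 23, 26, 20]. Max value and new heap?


Max = 47
Replace root with last, heapify down
Resulting heap: [46, 45, 28, 26, 20, 23, 26]


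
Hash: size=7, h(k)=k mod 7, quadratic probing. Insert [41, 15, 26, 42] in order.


Insertions: 41->slot 6; 15->slot 1; 26->slot 5; 42->slot 0
Table: [42, 15, None, None, None, 26, 41]


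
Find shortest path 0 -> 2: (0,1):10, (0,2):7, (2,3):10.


Dijkstra from 0:
Distances: {0: 0, 1: 10, 2: 7, 3: 17}
Shortest distance to 2 = 7, path = [0, 2]


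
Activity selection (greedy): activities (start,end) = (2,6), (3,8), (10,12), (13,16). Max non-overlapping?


Greedy: pick earliest-ending, then skip overlaps.
Selected (3 activities): [(2, 6), (10, 12), (13, 16)]


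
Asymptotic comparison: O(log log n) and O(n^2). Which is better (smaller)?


double-logarithmic grows slower than quadratic
O(log log n) is asymptotically smaller; O(n^2) grows faster


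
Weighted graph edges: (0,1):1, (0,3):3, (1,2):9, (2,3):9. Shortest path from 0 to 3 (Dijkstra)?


Dijkstra from 0:
Distances: {0: 0, 1: 1, 2: 10, 3: 3}
Shortest distance to 3 = 3, path = [0, 3]


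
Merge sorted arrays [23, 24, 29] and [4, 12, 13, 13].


Compare heads, take smaller each step.
Merged: [4, 12, 13, 13, 23, 24, 29]


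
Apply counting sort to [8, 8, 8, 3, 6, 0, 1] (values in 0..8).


Count array: [1, 1, 0, 1, 0, 0, 1, 0, 3]
Reconstruct: [0, 1, 3, 6, 8, 8, 8]


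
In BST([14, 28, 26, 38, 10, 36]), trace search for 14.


BST root = 14
Search for 14: compare at each node
Path: [14]


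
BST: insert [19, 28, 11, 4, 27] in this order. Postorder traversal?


Root = 19; build tree by BST insertion.
Postorder traversal: [4, 11, 27, 28, 19]


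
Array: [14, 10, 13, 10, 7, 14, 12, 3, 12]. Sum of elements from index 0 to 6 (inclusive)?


Prefix sums: [0, 14, 24, 37, 47, 54, 68, 80, 83, 95]
Sum[0..6] = prefix[7] - prefix[0] = 80 - 0 = 80


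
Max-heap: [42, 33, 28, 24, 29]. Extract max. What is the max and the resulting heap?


Max = 42
Replace root with last, heapify down
Resulting heap: [33, 29, 28, 24]


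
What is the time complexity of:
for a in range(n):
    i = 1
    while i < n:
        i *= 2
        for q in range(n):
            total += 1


Per nesting level: O(n) * O(log n) * O(n) = O(n^2 log n)
Complexity: O(n^2 log n)


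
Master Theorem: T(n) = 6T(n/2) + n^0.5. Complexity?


a=6, b=2, c=0.5. log_2(6)=2.585 > c=0.5. Case 1: O(n^log_b(a)) = O(n^2.585)
Complexity: O(n^2.585)


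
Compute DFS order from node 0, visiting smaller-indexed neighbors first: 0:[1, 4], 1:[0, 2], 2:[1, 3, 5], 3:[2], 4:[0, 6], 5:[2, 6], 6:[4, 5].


DFS stack-based: start with [0]
Visit order: [0, 1, 2, 3, 5, 6, 4]


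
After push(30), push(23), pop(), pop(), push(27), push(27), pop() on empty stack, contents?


push(30) -> [30]
push(23) -> [30, 23]
pop() returns 23 -> [30]
pop() returns 30 -> []
push(27) -> [27]
push(27) -> [27, 27]
pop() returns 27 -> [27]
Final stack (bottom to top): [27]


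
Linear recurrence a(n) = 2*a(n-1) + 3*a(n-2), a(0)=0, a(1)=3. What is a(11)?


Build bottom-up:
...a(9)=14763, a(10)=44286, a(11)=2*44286+3*14763=132861


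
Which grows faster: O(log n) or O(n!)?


logarithmic grows slower than factorial
O(log n) is asymptotically smaller; O(n!) grows faster


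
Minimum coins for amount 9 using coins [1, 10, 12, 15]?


dp[0]=0; dp[i]=1+min(dp[i-c] for c in coins)
...dp[4]=4, dp[5]=5, dp[6]=6, dp[7]=7, dp[8]=8, dp[9]=9
Minimum coins for 9 = 9


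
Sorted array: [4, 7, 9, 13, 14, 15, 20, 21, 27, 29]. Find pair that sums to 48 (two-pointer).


Two pointers: lo=0, hi=9
Found pair: (21, 27) summing to 48


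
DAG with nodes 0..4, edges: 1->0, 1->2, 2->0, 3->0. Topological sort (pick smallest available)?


Kahn's algorithm, process smallest node first
Order: [1, 2, 3, 0, 4]


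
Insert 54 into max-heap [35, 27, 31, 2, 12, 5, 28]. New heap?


Append 54: [35, 27, 31, 2, 12, 5, 28, 54]
Bubble up: swap idx 7(54) with idx 3(2); swap idx 3(54) with idx 1(27); swap idx 1(54) with idx 0(35)
Result: [54, 35, 31, 27, 12, 5, 28, 2]


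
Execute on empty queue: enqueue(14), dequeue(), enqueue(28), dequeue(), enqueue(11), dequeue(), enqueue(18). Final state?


enqueue(14) -> [14]
dequeue() returns 14 -> []
enqueue(28) -> [28]
dequeue() returns 28 -> []
enqueue(11) -> [11]
dequeue() returns 11 -> []
enqueue(18) -> [18]
Final queue (front to back): [18]


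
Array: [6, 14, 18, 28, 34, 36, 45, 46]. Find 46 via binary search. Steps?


Search for 46:
[0,7] mid=3 arr[3]=28
[4,7] mid=5 arr[5]=36
[6,7] mid=6 arr[6]=45
[7,7] mid=7 arr[7]=46
Total: 4 comparisons


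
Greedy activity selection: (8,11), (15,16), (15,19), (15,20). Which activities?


Greedy: pick earliest-ending, then skip overlaps.
Selected (2 activities): [(8, 11), (15, 16)]


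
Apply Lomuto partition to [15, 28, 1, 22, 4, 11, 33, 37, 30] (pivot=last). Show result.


Elements <= 30 go left of pivot.
Result: [15, 28, 1, 22, 4, 11, 30, 37, 33], pivot at index 6


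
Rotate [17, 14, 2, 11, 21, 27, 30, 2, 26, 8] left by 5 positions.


Left rotate by 5: [27, 30, 2, 26, 8, 17, 14, 2, 11, 21]


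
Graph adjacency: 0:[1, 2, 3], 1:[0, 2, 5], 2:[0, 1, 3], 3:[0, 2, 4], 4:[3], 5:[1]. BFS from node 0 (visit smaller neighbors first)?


BFS queue: start with [0]
Visit order: [0, 1, 2, 3, 5, 4]


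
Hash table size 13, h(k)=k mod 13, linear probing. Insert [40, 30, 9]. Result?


Insertions: 40->slot 1; 30->slot 4; 9->slot 9
Table: [None, 40, None, None, 30, None, None, None, None, 9, None, None, None]


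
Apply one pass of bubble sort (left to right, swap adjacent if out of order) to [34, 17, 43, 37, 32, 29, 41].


After one pass: [17, 34, 37, 32, 29, 41, 43]


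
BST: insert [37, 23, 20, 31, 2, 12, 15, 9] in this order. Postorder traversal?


Root = 37; build tree by BST insertion.
Postorder traversal: [9, 15, 12, 2, 20, 31, 23, 37]


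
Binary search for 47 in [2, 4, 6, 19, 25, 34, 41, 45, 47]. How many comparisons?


Search for 47:
[0,8] mid=4 arr[4]=25
[5,8] mid=6 arr[6]=41
[7,8] mid=7 arr[7]=45
[8,8] mid=8 arr[8]=47
Total: 4 comparisons


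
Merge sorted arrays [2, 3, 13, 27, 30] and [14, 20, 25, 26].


Compare heads, take smaller each step.
Merged: [2, 3, 13, 14, 20, 25, 26, 27, 30]


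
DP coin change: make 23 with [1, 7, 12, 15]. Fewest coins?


dp[0]=0; dp[i]=1+min(dp[i-c] for c in coins)
...dp[18]=4, dp[19]=2, dp[20]=3, dp[21]=3, dp[22]=2, dp[23]=3
Minimum coins for 23 = 3


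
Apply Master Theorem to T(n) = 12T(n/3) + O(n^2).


a=12, b=3, c=2. log_3(12)=2.262 > c=2. Case 1: O(n^log_b(a)) = O(n^2.262)
Complexity: O(n^2.262)


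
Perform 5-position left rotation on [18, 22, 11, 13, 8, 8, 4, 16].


Left rotate by 5: [8, 4, 16, 18, 22, 11, 13, 8]


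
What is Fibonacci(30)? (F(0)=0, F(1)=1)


F(n)=F(n-1)+F(n-2)
...F(28)=317811, F(29)=514229, F(30)=832040


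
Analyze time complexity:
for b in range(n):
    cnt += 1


Per nesting level: O(n) = O(n)
Complexity: O(n)


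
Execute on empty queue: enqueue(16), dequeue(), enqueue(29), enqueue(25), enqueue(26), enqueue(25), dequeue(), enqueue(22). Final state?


enqueue(16) -> [16]
dequeue() returns 16 -> []
enqueue(29) -> [29]
enqueue(25) -> [29, 25]
enqueue(26) -> [29, 25, 26]
enqueue(25) -> [29, 25, 26, 25]
dequeue() returns 29 -> [25, 26, 25]
enqueue(22) -> [25, 26, 25, 22]
Final queue (front to back): [25, 26, 25, 22]


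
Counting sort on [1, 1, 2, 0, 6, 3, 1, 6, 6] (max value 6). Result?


Count array: [1, 3, 1, 1, 0, 0, 3]
Reconstruct: [0, 1, 1, 1, 2, 3, 6, 6, 6]


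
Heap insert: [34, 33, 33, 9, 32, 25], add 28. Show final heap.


Append 28: [34, 33, 33, 9, 32, 25, 28]
Bubble up: no swaps needed
Result: [34, 33, 33, 9, 32, 25, 28]


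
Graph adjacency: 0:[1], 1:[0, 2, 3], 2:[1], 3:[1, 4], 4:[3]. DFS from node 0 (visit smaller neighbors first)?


DFS stack-based: start with [0]
Visit order: [0, 1, 2, 3, 4]


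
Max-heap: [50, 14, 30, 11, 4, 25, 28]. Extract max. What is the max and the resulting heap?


Max = 50
Replace root with last, heapify down
Resulting heap: [30, 14, 28, 11, 4, 25]


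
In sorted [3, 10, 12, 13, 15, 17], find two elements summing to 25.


Two pointers: lo=0, hi=5
Found pair: (10, 15) summing to 25


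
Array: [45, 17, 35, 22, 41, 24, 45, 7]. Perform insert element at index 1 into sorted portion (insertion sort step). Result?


After one pass: [17, 45, 35, 22, 41, 24, 45, 7]


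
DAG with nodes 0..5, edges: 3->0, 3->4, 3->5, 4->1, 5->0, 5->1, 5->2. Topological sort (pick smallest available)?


Kahn's algorithm, process smallest node first
Order: [3, 4, 5, 0, 1, 2]


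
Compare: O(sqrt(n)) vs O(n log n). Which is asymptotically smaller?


sublinear grows slower than linearithmic
O(sqrt(n)) is asymptotically smaller; O(n log n) grows faster


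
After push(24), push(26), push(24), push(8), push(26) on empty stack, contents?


push(24) -> [24]
push(26) -> [24, 26]
push(24) -> [24, 26, 24]
push(8) -> [24, 26, 24, 8]
push(26) -> [24, 26, 24, 8, 26]
Final stack (bottom to top): [24, 26, 24, 8, 26]


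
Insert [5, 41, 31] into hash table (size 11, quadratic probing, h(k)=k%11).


Insertions: 5->slot 5; 41->slot 8; 31->slot 9
Table: [None, None, None, None, None, 5, None, None, 41, 31, None]


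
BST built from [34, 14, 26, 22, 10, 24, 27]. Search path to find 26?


BST root = 34
Search for 26: compare at each node
Path: [34, 14, 26]


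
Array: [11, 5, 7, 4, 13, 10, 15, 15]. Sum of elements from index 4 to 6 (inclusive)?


Prefix sums: [0, 11, 16, 23, 27, 40, 50, 65, 80]
Sum[4..6] = prefix[7] - prefix[4] = 65 - 27 = 38


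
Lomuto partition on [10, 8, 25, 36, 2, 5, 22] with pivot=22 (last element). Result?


Elements <= 22 go left of pivot.
Result: [10, 8, 2, 5, 22, 36, 25], pivot at index 4


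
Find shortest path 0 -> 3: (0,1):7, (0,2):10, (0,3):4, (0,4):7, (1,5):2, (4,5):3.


Dijkstra from 0:
Distances: {0: 0, 1: 7, 2: 10, 3: 4, 4: 7, 5: 9}
Shortest distance to 3 = 4, path = [0, 3]


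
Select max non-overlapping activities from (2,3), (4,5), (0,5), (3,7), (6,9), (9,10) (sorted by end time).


Greedy: pick earliest-ending, then skip overlaps.
Selected (4 activities): [(2, 3), (4, 5), (6, 9), (9, 10)]


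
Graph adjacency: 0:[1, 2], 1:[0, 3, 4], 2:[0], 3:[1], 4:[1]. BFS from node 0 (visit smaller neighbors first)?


BFS queue: start with [0]
Visit order: [0, 1, 2, 3, 4]


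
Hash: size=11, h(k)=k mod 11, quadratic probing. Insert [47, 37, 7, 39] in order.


Insertions: 47->slot 3; 37->slot 4; 7->slot 7; 39->slot 6
Table: [None, None, None, 47, 37, None, 39, 7, None, None, None]


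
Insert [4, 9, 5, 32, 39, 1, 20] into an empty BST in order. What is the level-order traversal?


Root = 4; build tree by BST insertion.
Level-Order traversal: [4, 1, 9, 5, 32, 20, 39]


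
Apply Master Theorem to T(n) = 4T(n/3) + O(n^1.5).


a=4, b=3, c=1.5. log_3(4)=1.262 < c=1.5. Case 3: O(n^c) = O(n^1.500)
Complexity: O(n^1.500)


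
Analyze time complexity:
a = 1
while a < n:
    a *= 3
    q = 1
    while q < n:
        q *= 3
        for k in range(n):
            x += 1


Per nesting level: O(log n) * O(log n) * O(n) = O(n (log n)^2)
Complexity: O(n (log n)^2)


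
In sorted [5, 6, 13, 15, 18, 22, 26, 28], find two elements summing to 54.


Two pointers: lo=0, hi=7
Found pair: (26, 28) summing to 54


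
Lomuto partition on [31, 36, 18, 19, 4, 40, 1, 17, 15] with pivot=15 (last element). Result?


Elements <= 15 go left of pivot.
Result: [4, 1, 15, 19, 31, 40, 36, 17, 18], pivot at index 2


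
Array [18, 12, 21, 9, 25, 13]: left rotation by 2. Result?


Left rotate by 2: [21, 9, 25, 13, 18, 12]


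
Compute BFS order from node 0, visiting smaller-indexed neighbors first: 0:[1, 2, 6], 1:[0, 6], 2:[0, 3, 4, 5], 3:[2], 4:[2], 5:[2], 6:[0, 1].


BFS queue: start with [0]
Visit order: [0, 1, 2, 6, 3, 4, 5]


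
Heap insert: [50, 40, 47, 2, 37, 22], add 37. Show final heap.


Append 37: [50, 40, 47, 2, 37, 22, 37]
Bubble up: no swaps needed
Result: [50, 40, 47, 2, 37, 22, 37]


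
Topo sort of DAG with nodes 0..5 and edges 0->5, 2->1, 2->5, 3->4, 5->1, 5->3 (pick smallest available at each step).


Kahn's algorithm, process smallest node first
Order: [0, 2, 5, 1, 3, 4]


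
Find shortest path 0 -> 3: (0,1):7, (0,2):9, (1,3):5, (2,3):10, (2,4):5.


Dijkstra from 0:
Distances: {0: 0, 1: 7, 2: 9, 3: 12, 4: 14}
Shortest distance to 3 = 12, path = [0, 1, 3]


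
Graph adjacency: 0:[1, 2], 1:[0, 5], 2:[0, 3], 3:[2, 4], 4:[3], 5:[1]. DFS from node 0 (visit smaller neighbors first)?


DFS stack-based: start with [0]
Visit order: [0, 1, 5, 2, 3, 4]


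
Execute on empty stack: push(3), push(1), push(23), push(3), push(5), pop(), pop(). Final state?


push(3) -> [3]
push(1) -> [3, 1]
push(23) -> [3, 1, 23]
push(3) -> [3, 1, 23, 3]
push(5) -> [3, 1, 23, 3, 5]
pop() returns 5 -> [3, 1, 23, 3]
pop() returns 3 -> [3, 1, 23]
Final stack (bottom to top): [3, 1, 23]


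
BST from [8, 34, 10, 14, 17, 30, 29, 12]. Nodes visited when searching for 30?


BST root = 8
Search for 30: compare at each node
Path: [8, 34, 10, 14, 17, 30]


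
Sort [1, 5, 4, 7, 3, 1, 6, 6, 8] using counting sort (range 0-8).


Count array: [0, 2, 0, 1, 1, 1, 2, 1, 1]
Reconstruct: [1, 1, 3, 4, 5, 6, 6, 7, 8]


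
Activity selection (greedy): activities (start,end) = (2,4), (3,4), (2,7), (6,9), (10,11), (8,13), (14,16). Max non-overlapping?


Greedy: pick earliest-ending, then skip overlaps.
Selected (4 activities): [(2, 4), (6, 9), (10, 11), (14, 16)]


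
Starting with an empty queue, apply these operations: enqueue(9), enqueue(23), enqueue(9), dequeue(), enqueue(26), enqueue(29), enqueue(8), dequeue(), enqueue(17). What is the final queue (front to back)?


enqueue(9) -> [9]
enqueue(23) -> [9, 23]
enqueue(9) -> [9, 23, 9]
dequeue() returns 9 -> [23, 9]
enqueue(26) -> [23, 9, 26]
enqueue(29) -> [23, 9, 26, 29]
enqueue(8) -> [23, 9, 26, 29, 8]
dequeue() returns 23 -> [9, 26, 29, 8]
enqueue(17) -> [9, 26, 29, 8, 17]
Final queue (front to back): [9, 26, 29, 8, 17]


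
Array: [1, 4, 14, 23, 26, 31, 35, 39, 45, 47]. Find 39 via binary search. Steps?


Search for 39:
[0,9] mid=4 arr[4]=26
[5,9] mid=7 arr[7]=39
Total: 2 comparisons


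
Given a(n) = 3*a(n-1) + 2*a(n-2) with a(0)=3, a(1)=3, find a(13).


Build bottom-up:
...a(11)=1328883, a(12)=4732887, a(13)=3*4732887+2*1328883=16856427


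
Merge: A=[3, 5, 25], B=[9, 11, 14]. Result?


Compare heads, take smaller each step.
Merged: [3, 5, 9, 11, 14, 25]


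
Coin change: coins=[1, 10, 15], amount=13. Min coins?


dp[0]=0; dp[i]=1+min(dp[i-c] for c in coins)
...dp[8]=8, dp[9]=9, dp[10]=1, dp[11]=2, dp[12]=3, dp[13]=4
Minimum coins for 13 = 4


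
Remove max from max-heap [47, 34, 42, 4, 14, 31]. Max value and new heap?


Max = 47
Replace root with last, heapify down
Resulting heap: [42, 34, 31, 4, 14]


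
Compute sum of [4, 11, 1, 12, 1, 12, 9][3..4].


Prefix sums: [0, 4, 15, 16, 28, 29, 41, 50]
Sum[3..4] = prefix[5] - prefix[3] = 29 - 16 = 13


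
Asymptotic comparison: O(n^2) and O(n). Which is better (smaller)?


linear grows slower than quadratic
O(n) is asymptotically smaller; O(n^2) grows faster


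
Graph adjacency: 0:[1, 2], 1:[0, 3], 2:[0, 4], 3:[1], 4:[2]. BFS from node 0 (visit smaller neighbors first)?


BFS queue: start with [0]
Visit order: [0, 1, 2, 3, 4]


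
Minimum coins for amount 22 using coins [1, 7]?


dp[0]=0; dp[i]=1+min(dp[i-c] for c in coins)
...dp[17]=5, dp[18]=6, dp[19]=7, dp[20]=8, dp[21]=3, dp[22]=4
Minimum coins for 22 = 4


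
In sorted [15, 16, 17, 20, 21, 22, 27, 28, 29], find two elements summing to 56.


Two pointers: lo=0, hi=8
Found pair: (27, 29) summing to 56


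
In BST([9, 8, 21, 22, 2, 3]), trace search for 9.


BST root = 9
Search for 9: compare at each node
Path: [9]


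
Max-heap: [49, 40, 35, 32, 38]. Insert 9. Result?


Append 9: [49, 40, 35, 32, 38, 9]
Bubble up: no swaps needed
Result: [49, 40, 35, 32, 38, 9]


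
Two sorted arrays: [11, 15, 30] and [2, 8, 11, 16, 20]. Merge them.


Compare heads, take smaller each step.
Merged: [2, 8, 11, 11, 15, 16, 20, 30]


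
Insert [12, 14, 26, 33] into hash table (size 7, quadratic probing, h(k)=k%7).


Insertions: 12->slot 5; 14->slot 0; 26->slot 6; 33->slot 2
Table: [14, None, 33, None, None, 12, 26]


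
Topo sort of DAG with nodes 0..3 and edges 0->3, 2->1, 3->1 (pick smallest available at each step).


Kahn's algorithm, process smallest node first
Order: [0, 2, 3, 1]


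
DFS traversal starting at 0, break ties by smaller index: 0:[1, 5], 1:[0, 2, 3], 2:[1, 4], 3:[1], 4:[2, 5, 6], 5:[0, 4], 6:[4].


DFS stack-based: start with [0]
Visit order: [0, 1, 2, 4, 5, 6, 3]


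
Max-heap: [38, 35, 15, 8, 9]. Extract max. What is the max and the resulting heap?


Max = 38
Replace root with last, heapify down
Resulting heap: [35, 9, 15, 8]


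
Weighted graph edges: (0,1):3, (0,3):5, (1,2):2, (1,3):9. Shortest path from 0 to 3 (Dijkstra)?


Dijkstra from 0:
Distances: {0: 0, 1: 3, 2: 5, 3: 5}
Shortest distance to 3 = 5, path = [0, 3]


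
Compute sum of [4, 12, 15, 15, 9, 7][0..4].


Prefix sums: [0, 4, 16, 31, 46, 55, 62]
Sum[0..4] = prefix[5] - prefix[0] = 55 - 0 = 55


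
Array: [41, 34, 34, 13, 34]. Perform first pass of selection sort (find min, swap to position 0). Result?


After one pass: [13, 34, 34, 41, 34]


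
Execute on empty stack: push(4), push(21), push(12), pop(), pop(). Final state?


push(4) -> [4]
push(21) -> [4, 21]
push(12) -> [4, 21, 12]
pop() returns 12 -> [4, 21]
pop() returns 21 -> [4]
Final stack (bottom to top): [4]


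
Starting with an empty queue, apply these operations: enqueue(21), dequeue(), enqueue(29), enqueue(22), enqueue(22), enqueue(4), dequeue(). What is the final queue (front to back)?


enqueue(21) -> [21]
dequeue() returns 21 -> []
enqueue(29) -> [29]
enqueue(22) -> [29, 22]
enqueue(22) -> [29, 22, 22]
enqueue(4) -> [29, 22, 22, 4]
dequeue() returns 29 -> [22, 22, 4]
Final queue (front to back): [22, 22, 4]


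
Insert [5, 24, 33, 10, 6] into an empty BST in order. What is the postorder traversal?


Root = 5; build tree by BST insertion.
Postorder traversal: [6, 10, 33, 24, 5]


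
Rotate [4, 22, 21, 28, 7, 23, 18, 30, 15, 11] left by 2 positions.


Left rotate by 2: [21, 28, 7, 23, 18, 30, 15, 11, 4, 22]


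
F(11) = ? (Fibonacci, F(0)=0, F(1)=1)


F(n)=F(n-1)+F(n-2)
...F(9)=34, F(10)=55, F(11)=89


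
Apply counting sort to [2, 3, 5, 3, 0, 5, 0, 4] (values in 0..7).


Count array: [2, 0, 1, 2, 1, 2, 0, 0]
Reconstruct: [0, 0, 2, 3, 3, 4, 5, 5]


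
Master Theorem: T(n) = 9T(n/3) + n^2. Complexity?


a=9, b=3, c=2. log_3(9)=2 = c=2. Case 2: O(n^c log n) = O(n^2 log n)
Complexity: O(n^2 log n)


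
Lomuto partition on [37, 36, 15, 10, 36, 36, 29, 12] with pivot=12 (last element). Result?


Elements <= 12 go left of pivot.
Result: [10, 12, 15, 37, 36, 36, 29, 36], pivot at index 1
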